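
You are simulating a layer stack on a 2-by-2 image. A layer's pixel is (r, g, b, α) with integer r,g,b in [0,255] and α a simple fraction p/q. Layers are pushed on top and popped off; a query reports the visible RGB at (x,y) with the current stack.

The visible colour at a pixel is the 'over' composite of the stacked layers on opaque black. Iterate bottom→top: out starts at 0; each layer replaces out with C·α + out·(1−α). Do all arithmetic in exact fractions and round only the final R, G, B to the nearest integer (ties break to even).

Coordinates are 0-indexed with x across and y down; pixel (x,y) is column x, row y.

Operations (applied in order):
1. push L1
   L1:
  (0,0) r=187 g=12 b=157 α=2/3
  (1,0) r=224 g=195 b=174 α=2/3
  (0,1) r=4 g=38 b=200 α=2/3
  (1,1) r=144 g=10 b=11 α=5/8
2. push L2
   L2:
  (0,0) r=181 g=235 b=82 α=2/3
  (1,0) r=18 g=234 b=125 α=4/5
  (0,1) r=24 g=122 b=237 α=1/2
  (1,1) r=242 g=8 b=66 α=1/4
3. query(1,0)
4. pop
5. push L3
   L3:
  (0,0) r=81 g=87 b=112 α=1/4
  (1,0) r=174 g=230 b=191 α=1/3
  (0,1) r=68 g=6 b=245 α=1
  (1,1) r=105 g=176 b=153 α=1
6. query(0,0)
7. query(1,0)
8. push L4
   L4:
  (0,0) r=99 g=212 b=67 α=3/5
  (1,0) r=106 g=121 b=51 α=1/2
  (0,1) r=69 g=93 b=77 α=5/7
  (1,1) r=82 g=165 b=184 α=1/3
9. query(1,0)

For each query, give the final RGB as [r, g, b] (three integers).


query (1,0) [L1,L2] — begin 0,0,0
+L1 (α=2/3) → [448/3, 130, 116]
+L2 (α=4/5) → [664/15, 1066/5, 616/5]
rounded: [44, 213, 123]

(0,0) stack=L1,L3; from [0,0,0]:
L1 α=2/3: [374/3, 8, 314/3]
L3 α=1/4: [455/4, 111/4, 213/2]
rounded: [114, 28, 106]

at x=1,y=0 over L1,L3:
L1 α=2/3: [448/3, 130, 116]
L3 α=1/3: [1418/9, 490/3, 141]
= [158, 163, 141]

at x=1,y=0 over L1,L3,L4:
+L1 (α=2/3) → [448/3, 130, 116]
+L3 (α=1/3) → [1418/9, 490/3, 141]
+L4 (α=1/2) → [1186/9, 853/6, 96]
= [132, 142, 96]


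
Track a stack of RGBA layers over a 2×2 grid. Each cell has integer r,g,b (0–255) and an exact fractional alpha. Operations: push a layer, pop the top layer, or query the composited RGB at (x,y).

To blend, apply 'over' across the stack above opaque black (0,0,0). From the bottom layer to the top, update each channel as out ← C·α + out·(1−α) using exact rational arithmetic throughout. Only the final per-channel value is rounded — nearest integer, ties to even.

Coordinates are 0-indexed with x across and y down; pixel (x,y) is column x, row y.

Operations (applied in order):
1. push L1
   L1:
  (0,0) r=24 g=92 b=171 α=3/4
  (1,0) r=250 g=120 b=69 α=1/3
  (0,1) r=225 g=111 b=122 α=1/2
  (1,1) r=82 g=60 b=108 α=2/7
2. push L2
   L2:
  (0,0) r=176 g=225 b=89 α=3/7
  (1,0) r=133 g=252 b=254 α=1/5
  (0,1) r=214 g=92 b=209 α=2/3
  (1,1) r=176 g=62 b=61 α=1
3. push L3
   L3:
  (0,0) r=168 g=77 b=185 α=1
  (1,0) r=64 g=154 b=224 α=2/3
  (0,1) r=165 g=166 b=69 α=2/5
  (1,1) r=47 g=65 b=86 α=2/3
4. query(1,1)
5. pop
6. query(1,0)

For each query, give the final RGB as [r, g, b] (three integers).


(1,1) stack=L1,L2,L3; from [0,0,0]:
+L1 (α=2/7) → [164/7, 120/7, 216/7]
+L2 (α=1) → [176, 62, 61]
+L3 (α=2/3) → [90, 64, 233/3]
→ [90, 64, 78]

at x=1,y=0 over L1,L2:
L1 α=1/3: [250/3, 40, 23]
L2 α=1/5: [1399/15, 412/5, 346/5]
= [93, 82, 69]


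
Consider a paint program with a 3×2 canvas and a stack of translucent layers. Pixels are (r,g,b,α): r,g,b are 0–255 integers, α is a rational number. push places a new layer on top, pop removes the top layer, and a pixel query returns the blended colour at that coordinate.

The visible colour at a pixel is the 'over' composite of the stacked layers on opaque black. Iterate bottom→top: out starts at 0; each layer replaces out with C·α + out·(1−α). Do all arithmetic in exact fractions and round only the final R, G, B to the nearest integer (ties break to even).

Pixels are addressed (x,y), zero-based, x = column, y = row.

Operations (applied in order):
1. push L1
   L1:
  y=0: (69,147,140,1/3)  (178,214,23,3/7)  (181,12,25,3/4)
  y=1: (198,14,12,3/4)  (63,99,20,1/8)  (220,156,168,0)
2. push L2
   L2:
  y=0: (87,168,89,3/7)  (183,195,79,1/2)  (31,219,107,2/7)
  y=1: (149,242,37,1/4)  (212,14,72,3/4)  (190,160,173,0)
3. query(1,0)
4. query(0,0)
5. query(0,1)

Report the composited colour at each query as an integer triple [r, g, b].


at x=1,y=0 over L1,L2:
after L1 α=3/7: [534/7, 642/7, 69/7]
after L2 α=1/2: [1815/14, 2007/14, 311/7]
rounded: [130, 143, 44]

at x=0,y=0 over L1,L2:
L1 α=1/3: [23, 49, 140/3]
L2 α=3/7: [353/7, 100, 1361/21]
rounded: [50, 100, 65]

at x=0,y=1 over L1,L2:
+L1 (α=3/4) → [297/2, 21/2, 9]
+L2 (α=1/4) → [1189/8, 547/8, 16]
→ [149, 68, 16]


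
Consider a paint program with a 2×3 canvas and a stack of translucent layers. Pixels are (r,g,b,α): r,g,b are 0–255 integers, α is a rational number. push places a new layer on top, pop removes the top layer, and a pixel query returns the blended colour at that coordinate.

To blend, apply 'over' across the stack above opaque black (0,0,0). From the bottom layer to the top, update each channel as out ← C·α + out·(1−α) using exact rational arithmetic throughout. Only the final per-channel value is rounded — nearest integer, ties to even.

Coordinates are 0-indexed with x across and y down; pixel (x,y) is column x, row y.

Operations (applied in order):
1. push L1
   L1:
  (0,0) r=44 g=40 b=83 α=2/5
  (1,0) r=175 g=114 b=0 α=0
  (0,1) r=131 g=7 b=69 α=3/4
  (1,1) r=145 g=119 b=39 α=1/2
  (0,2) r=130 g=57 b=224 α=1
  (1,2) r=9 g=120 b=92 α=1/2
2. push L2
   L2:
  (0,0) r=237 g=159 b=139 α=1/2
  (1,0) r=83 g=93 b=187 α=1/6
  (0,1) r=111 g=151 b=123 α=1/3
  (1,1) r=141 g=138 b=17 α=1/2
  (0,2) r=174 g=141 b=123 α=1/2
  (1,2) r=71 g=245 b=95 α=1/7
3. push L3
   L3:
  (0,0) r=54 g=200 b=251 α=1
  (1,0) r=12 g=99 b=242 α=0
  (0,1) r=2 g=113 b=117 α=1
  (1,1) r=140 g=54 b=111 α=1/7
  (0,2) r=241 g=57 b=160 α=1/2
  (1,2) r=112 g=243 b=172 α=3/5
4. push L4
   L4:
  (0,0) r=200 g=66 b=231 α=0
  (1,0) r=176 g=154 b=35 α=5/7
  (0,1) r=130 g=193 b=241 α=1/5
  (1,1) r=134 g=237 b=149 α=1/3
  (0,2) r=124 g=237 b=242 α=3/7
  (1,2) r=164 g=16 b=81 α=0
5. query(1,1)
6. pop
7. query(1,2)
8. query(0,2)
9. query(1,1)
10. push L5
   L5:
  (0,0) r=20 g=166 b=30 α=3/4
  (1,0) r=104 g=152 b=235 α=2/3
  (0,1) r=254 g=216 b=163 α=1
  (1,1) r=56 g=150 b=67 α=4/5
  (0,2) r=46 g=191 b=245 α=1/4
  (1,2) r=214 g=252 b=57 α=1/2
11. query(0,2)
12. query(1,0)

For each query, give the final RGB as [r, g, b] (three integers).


query (1,1) [L1,L2,L3,L4] — begin 0,0,0
L1 α=1/2: [145/2, 119/2, 39/2]
L2 α=1/2: [427/4, 395/4, 73/4]
L3 α=1/7: [223/2, 1293/14, 63/2]
L4 α=1/3: [119, 984/7, 212/3]
= [119, 141, 71]

at x=1,y=2 over L1,L2,L3:
+L1 (α=1/2) → [9/2, 60, 46]
+L2 (α=1/7) → [14, 605/7, 53]
+L3 (α=3/5) → [364/5, 6313/35, 622/5]
= [73, 180, 124]

query (0,2) [L1,L2,L3] — begin 0,0,0
L1 α=1: [130, 57, 224]
L2 α=1/2: [152, 99, 347/2]
L3 α=1/2: [393/2, 78, 667/4]
= [196, 78, 167]

(1,1) stack=L1,L2,L3; from [0,0,0]:
L1 α=1/2: [145/2, 119/2, 39/2]
L2 α=1/2: [427/4, 395/4, 73/4]
L3 α=1/7: [223/2, 1293/14, 63/2]
= [112, 92, 32]

query (0,2) [L1,L2,L3,L5] — begin 0,0,0
+L1 (α=1) → [130, 57, 224]
+L2 (α=1/2) → [152, 99, 347/2]
+L3 (α=1/2) → [393/2, 78, 667/4]
+L5 (α=1/4) → [1271/8, 425/4, 2981/16]
rounded: [159, 106, 186]

query (1,0) [L1,L2,L3,L5] — begin 0,0,0
+L1 (α=0) → [0, 0, 0]
+L2 (α=1/6) → [83/6, 31/2, 187/6]
+L3 (α=0) → [83/6, 31/2, 187/6]
+L5 (α=2/3) → [1331/18, 213/2, 3007/18]
rounded: [74, 106, 167]


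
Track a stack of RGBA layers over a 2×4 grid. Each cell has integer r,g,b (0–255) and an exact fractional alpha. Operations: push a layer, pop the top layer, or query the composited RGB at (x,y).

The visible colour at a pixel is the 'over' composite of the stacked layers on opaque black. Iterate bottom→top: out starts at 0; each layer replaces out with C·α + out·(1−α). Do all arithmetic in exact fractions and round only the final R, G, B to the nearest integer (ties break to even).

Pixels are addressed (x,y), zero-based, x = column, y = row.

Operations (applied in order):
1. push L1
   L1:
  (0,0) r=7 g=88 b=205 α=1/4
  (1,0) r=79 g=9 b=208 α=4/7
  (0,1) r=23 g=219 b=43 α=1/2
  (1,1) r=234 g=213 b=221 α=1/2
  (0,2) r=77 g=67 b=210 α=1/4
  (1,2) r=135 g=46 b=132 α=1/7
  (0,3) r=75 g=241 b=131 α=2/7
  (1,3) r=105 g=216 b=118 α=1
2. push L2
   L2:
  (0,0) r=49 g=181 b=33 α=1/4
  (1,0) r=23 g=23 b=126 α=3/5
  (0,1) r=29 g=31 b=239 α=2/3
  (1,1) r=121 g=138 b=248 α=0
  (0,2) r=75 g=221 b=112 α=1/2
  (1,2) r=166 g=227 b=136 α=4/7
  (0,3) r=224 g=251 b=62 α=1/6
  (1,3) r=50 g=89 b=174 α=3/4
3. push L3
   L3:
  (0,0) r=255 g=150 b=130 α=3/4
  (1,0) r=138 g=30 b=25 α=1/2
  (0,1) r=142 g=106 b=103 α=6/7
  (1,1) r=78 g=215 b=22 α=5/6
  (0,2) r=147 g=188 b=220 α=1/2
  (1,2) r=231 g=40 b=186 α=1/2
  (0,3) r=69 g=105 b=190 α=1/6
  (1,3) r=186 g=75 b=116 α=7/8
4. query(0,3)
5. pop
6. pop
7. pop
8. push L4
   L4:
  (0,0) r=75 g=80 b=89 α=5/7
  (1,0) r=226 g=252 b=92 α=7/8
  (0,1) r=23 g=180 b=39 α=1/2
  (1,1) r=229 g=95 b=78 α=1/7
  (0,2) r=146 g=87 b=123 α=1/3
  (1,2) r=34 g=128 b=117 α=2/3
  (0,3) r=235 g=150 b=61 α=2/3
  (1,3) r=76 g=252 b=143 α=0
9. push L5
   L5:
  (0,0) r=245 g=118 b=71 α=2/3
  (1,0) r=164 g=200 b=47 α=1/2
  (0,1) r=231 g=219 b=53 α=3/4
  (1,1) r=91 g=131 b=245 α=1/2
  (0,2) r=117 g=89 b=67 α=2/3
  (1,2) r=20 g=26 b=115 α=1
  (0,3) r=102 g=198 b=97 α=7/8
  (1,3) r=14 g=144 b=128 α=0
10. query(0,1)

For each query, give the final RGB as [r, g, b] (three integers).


(0,3) stack=L1,L2,L3; from [0,0,0]:
after L1 α=2/7: [150/7, 482/7, 262/7]
after L2 α=1/6: [1159/21, 1389/14, 872/21]
after L3 α=1/6: [3622/63, 2805/28, 4175/63]
= [57, 100, 66]

(0,1) stack=L4,L5; from [0,0,0]:
+L4 (α=1/2) → [23/2, 90, 39/2]
+L5 (α=3/4) → [1409/8, 747/4, 357/8]
= [176, 187, 45]


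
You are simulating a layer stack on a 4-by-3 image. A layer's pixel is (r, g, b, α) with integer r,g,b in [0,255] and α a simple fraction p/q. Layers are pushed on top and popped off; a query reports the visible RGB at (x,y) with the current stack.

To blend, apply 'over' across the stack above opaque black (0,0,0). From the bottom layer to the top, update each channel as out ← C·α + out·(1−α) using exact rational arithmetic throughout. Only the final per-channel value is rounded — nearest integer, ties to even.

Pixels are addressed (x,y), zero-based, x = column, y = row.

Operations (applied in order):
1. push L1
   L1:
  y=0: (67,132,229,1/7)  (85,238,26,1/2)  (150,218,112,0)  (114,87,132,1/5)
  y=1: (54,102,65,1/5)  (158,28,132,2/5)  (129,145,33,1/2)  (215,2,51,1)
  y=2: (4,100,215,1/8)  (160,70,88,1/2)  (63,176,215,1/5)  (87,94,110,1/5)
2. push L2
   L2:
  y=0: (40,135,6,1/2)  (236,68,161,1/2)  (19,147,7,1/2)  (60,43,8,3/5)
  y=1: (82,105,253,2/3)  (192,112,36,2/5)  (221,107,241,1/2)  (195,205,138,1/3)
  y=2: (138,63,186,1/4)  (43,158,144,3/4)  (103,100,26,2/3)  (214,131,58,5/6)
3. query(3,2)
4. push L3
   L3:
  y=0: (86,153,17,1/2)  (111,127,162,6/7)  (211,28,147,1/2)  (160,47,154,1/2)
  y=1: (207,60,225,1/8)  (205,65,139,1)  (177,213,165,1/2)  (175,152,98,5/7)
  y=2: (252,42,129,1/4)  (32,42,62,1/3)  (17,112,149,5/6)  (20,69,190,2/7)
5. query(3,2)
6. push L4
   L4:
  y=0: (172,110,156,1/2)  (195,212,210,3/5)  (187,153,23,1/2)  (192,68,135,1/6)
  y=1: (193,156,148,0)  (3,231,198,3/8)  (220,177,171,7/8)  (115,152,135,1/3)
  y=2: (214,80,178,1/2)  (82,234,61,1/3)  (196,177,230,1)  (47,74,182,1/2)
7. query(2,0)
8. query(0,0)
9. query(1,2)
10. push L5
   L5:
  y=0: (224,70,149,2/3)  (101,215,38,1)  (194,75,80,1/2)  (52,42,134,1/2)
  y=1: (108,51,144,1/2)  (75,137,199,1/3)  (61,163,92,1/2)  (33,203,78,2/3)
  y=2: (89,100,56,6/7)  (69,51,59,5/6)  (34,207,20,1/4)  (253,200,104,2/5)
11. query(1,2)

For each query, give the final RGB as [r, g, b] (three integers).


at x=3,y=2 over L1,L2:
+L1 (α=1/5) → [87/5, 94/5, 22]
+L2 (α=5/6) → [5437/30, 1123/10, 52]
→ [181, 112, 52]

query (3,2) [L1,L2,L3] — begin 0,0,0
after L1 α=1/5: [87/5, 94/5, 22]
after L2 α=5/6: [5437/30, 1123/10, 52]
after L3 α=2/7: [811/6, 1399/14, 640/7]
→ [135, 100, 91]

(2,0) stack=L1,L2,L3,L4; from [0,0,0]:
+L1 (α=0) → [0, 0, 0]
+L2 (α=1/2) → [19/2, 147/2, 7/2]
+L3 (α=1/2) → [441/4, 203/4, 301/4]
+L4 (α=1/2) → [1189/8, 815/8, 393/8]
= [149, 102, 49]

query (0,0) [L1,L2,L3,L4] — begin 0,0,0
+L1 (α=1/7) → [67/7, 132/7, 229/7]
+L2 (α=1/2) → [347/14, 1077/14, 271/14]
+L3 (α=1/2) → [1551/28, 3219/28, 509/28]
+L4 (α=1/2) → [6367/56, 6299/56, 4877/56]
→ [114, 112, 87]

at x=1,y=2 over L1,L2,L3,L4:
+L1 (α=1/2) → [80, 35, 44]
+L2 (α=3/4) → [209/4, 509/4, 119]
+L3 (α=1/3) → [91/2, 593/6, 100]
+L4 (α=1/3) → [173/3, 1295/9, 87]
= [58, 144, 87]

(1,2) stack=L1,L2,L3,L4,L5; from [0,0,0]:
L1 α=1/2: [80, 35, 44]
L2 α=3/4: [209/4, 509/4, 119]
L3 α=1/3: [91/2, 593/6, 100]
L4 α=1/3: [173/3, 1295/9, 87]
L5 α=5/6: [604/9, 1795/27, 191/3]
→ [67, 66, 64]


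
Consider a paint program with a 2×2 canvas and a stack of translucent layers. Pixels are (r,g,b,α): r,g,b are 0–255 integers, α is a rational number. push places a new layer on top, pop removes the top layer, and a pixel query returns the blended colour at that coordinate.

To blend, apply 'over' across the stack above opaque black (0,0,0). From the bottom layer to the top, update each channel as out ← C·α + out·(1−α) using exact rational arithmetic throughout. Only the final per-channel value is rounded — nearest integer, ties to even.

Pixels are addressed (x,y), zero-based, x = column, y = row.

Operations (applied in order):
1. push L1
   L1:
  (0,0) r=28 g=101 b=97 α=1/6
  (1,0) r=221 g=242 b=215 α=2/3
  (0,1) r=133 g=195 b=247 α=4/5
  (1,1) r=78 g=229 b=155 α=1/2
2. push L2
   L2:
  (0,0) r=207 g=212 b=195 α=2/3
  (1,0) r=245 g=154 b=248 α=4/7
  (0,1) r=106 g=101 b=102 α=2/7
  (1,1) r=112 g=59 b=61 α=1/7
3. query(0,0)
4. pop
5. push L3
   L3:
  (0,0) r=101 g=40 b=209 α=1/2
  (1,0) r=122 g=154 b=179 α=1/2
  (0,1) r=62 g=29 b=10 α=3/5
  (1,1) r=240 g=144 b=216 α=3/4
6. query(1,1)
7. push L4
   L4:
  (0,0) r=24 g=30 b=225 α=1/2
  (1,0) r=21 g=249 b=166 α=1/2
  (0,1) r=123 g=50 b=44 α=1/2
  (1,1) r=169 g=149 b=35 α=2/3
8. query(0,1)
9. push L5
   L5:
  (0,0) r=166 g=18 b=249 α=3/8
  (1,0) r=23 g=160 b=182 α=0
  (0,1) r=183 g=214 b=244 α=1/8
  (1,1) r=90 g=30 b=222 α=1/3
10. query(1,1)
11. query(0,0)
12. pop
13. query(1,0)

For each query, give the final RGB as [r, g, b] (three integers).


at x=0,y=0 over L1,L2:
after L1 α=1/6: [14/3, 101/6, 97/6]
after L2 α=2/3: [1256/9, 2645/18, 2437/18]
rounded: [140, 147, 135]

at x=1,y=1 over L1,L3:
after L1 α=1/2: [39, 229/2, 155/2]
after L3 α=3/4: [759/4, 1093/8, 1451/8]
= [190, 137, 181]

(0,1) stack=L1,L3,L4; from [0,0,0]:
L1 α=4/5: [532/5, 156, 988/5]
L3 α=3/5: [1994/25, 399/5, 2126/25]
L4 α=1/2: [5069/50, 649/10, 1613/25]
→ [101, 65, 65]

(1,1) stack=L1,L3,L4,L5; from [0,0,0]:
+L1 (α=1/2) → [39, 229/2, 155/2]
+L3 (α=3/4) → [759/4, 1093/8, 1451/8]
+L4 (α=2/3) → [2111/12, 1159/8, 2011/24]
+L5 (α=1/3) → [2651/18, 1279/12, 4675/36]
→ [147, 107, 130]

query (0,0) [L1,L3,L4,L5] — begin 0,0,0
L1 α=1/6: [14/3, 101/6, 97/6]
L3 α=1/2: [317/6, 341/12, 1351/12]
L4 α=1/2: [461/12, 701/24, 4051/24]
L5 α=3/8: [8281/96, 4801/192, 38183/192]
= [86, 25, 199]

query (1,0) [L1,L3,L4] — begin 0,0,0
L1 α=2/3: [442/3, 484/3, 430/3]
L3 α=1/2: [404/3, 473/3, 967/6]
L4 α=1/2: [467/6, 610/3, 1963/12]
→ [78, 203, 164]


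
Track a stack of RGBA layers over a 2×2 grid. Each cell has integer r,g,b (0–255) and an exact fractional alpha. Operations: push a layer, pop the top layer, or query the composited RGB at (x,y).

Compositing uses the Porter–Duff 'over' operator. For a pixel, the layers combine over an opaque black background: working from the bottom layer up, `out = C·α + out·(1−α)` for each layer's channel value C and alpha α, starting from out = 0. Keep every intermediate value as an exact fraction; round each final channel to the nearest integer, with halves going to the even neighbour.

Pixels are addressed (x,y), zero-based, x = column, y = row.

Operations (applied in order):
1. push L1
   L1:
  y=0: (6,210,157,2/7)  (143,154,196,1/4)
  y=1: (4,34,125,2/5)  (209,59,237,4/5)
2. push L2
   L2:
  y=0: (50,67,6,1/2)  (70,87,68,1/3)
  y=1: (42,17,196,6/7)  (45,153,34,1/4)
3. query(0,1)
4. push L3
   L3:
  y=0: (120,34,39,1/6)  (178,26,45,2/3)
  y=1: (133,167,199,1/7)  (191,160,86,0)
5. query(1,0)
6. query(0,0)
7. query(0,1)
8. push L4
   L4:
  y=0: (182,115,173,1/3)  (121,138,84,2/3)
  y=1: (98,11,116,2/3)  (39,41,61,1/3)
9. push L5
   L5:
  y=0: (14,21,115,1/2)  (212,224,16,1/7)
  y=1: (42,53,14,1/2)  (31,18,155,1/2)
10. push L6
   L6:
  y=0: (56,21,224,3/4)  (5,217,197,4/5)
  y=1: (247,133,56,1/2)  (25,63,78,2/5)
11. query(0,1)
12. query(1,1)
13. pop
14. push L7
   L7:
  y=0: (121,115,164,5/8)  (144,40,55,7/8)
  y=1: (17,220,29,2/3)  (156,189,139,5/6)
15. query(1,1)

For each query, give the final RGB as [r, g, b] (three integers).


at x=0,y=1 over L1,L2:
+L1 (α=2/5) → [8/5, 68/5, 50]
+L2 (α=6/7) → [1268/35, 578/35, 1226/7]
→ [36, 17, 175]

query (1,0) [L1,L2,L3] — begin 0,0,0
L1 α=1/4: [143/4, 77/2, 49]
L2 α=1/3: [283/6, 164/3, 166/3]
L3 α=2/3: [2419/18, 320/9, 436/9]
→ [134, 36, 48]

(0,0) stack=L1,L2,L3; from [0,0,0]:
L1 α=2/7: [12/7, 60, 314/7]
L2 α=1/2: [181/7, 127/2, 178/7]
L3 α=1/6: [1745/42, 703/12, 1163/42]
rounded: [42, 59, 28]

(0,1) stack=L1,L2,L3; from [0,0,0]:
after L1 α=2/5: [8/5, 68/5, 50]
after L2 α=6/7: [1268/35, 578/35, 1226/7]
after L3 α=1/7: [12263/245, 9313/245, 8749/49]
= [50, 38, 179]

(0,1) stack=L1,L2,L3,L4,L5,L6; from [0,0,0]:
L1 α=2/5: [8/5, 68/5, 50]
L2 α=6/7: [1268/35, 578/35, 1226/7]
L3 α=1/7: [12263/245, 9313/245, 8749/49]
L4 α=2/3: [60283/735, 4901/245, 20117/147]
L5 α=1/2: [91153/1470, 8943/245, 22175/294]
L6 α=1/2: [454243/2940, 20764/245, 38639/588]
rounded: [155, 85, 66]

query (1,1) [L1,L2,L3,L4,L5,L6] — begin 0,0,0
+L1 (α=4/5) → [836/5, 236/5, 948/5]
+L2 (α=1/4) → [2733/20, 1473/20, 1507/10]
+L3 (α=0) → [2733/20, 1473/20, 1507/10]
+L4 (α=1/3) → [1041/10, 1883/30, 604/5]
+L5 (α=1/2) → [1351/20, 2423/60, 1379/10]
+L6 (α=2/5) → [5053/100, 4943/100, 5697/50]
rounded: [51, 49, 114]

query (1,1) [L1,L2,L3,L4,L5,L7] — begin 0,0,0
+L1 (α=4/5) → [836/5, 236/5, 948/5]
+L2 (α=1/4) → [2733/20, 1473/20, 1507/10]
+L3 (α=0) → [2733/20, 1473/20, 1507/10]
+L4 (α=1/3) → [1041/10, 1883/30, 604/5]
+L5 (α=1/2) → [1351/20, 2423/60, 1379/10]
+L7 (α=5/6) → [16951/120, 59123/360, 8329/60]
= [141, 164, 139]


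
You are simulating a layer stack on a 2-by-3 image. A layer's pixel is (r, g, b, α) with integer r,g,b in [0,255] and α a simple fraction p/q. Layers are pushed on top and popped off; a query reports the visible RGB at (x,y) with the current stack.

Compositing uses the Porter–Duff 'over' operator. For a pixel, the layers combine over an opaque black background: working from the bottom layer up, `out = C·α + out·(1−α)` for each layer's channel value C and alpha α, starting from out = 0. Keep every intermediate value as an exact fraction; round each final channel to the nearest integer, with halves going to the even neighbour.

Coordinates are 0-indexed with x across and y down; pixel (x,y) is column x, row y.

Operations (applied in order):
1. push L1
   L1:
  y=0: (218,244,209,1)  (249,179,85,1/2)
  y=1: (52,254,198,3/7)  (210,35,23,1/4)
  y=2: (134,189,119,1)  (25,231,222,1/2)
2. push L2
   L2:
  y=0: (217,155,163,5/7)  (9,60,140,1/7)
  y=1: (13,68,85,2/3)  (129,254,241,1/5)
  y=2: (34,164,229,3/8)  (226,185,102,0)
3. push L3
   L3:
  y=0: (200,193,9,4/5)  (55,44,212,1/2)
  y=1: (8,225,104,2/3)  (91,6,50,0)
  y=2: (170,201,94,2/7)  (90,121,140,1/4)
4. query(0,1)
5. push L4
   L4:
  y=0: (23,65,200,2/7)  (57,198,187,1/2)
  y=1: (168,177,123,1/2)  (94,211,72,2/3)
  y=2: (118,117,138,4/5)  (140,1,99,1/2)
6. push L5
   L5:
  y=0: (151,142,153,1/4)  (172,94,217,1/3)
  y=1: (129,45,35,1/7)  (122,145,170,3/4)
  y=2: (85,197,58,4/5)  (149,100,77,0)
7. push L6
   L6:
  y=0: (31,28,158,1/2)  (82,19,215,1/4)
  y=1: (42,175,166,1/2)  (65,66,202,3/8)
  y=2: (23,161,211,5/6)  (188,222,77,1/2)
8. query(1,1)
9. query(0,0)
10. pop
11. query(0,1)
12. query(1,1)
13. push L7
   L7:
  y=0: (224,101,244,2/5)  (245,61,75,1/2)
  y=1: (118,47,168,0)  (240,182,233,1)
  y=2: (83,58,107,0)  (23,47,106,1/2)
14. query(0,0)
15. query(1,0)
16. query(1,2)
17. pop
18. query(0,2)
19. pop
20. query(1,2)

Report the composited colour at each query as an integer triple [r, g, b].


query (0,1) [L1,L2,L3] — begin 0,0,0
+L1 (α=3/7) → [156/7, 762/7, 594/7]
+L2 (α=2/3) → [338/21, 1714/21, 1784/21]
+L3 (α=2/3) → [674/63, 11164/63, 6152/63]
= [11, 177, 98]

at x=1,y=1 over L1,L2,L3,L4,L5,L6:
L1 α=1/4: [105/2, 35/4, 23/4]
L2 α=1/5: [339/5, 289/5, 264/5]
L3 α=0: [339/5, 289/5, 264/5]
L4 α=2/3: [1279/15, 2399/15, 328/5]
L5 α=3/4: [6769/60, 2231/15, 1439/10]
L6 α=3/8: [9109/96, 2825/24, 2651/16]
= [95, 118, 166]

query (0,0) [L1,L2,L3,L4,L5,L6] — begin 0,0,0
L1 α=1: [218, 244, 209]
L2 α=5/7: [1521/7, 1263/7, 1233/7]
L3 α=4/5: [7121/35, 6667/35, 297/7]
L4 α=2/7: [7443/49, 7577/49, 4285/49]
L5 α=1/4: [7432/49, 29689/196, 5088/49]
L6 α=1/2: [8951/98, 35177/392, 6415/49]
rounded: [91, 90, 131]

at x=0,y=1 over L1,L2,L3,L4,L5:
after L1 α=3/7: [156/7, 762/7, 594/7]
after L2 α=2/3: [338/21, 1714/21, 1784/21]
after L3 α=2/3: [674/63, 11164/63, 6152/63]
after L4 α=1/2: [5629/63, 22315/126, 13901/126]
after L5 α=1/7: [13967/147, 23260/147, 14636/147]
rounded: [95, 158, 100]

query (1,1) [L1,L2,L3,L4,L5] — begin 0,0,0
+L1 (α=1/4) → [105/2, 35/4, 23/4]
+L2 (α=1/5) → [339/5, 289/5, 264/5]
+L3 (α=0) → [339/5, 289/5, 264/5]
+L4 (α=2/3) → [1279/15, 2399/15, 328/5]
+L5 (α=3/4) → [6769/60, 2231/15, 1439/10]
rounded: [113, 149, 144]

at x=0,y=0 over L1,L2,L3,L4,L5,L7:
L1 α=1: [218, 244, 209]
L2 α=5/7: [1521/7, 1263/7, 1233/7]
L3 α=4/5: [7121/35, 6667/35, 297/7]
L4 α=2/7: [7443/49, 7577/49, 4285/49]
L5 α=1/4: [7432/49, 29689/196, 5088/49]
L7 α=2/5: [44248/245, 128659/980, 39176/245]
= [181, 131, 160]

(1,0) stack=L1,L2,L3,L4,L5,L7; from [0,0,0]:
+L1 (α=1/2) → [249/2, 179/2, 85/2]
+L2 (α=1/7) → [108, 597/7, 395/7]
+L3 (α=1/2) → [163/2, 905/14, 1879/14]
+L4 (α=1/2) → [277/4, 3677/28, 4497/28]
+L5 (α=1/3) → [207/2, 4993/42, 7535/42]
+L7 (α=1/2) → [697/4, 7555/84, 10685/84]
rounded: [174, 90, 127]

(1,2) stack=L1,L2,L3,L4,L5,L7; from [0,0,0]:
+L1 (α=1/2) → [25/2, 231/2, 111]
+L2 (α=0) → [25/2, 231/2, 111]
+L3 (α=1/4) → [255/8, 935/8, 473/4]
+L4 (α=1/2) → [1375/16, 943/16, 869/8]
+L5 (α=0) → [1375/16, 943/16, 869/8]
+L7 (α=1/2) → [1743/32, 1695/32, 1717/16]
rounded: [54, 53, 107]

query (0,2) [L1,L2,L3,L4,L5] — begin 0,0,0
after L1 α=1: [134, 189, 119]
after L2 α=3/8: [193/2, 1437/8, 641/4]
after L3 α=2/7: [235/2, 10401/56, 3957/28]
after L4 α=4/5: [1179/10, 36609/280, 19413/140]
after L5 α=4/5: [4579/50, 257249/1400, 51893/700]
= [92, 184, 74]

at x=1,y=2 over L1,L2,L3,L4:
after L1 α=1/2: [25/2, 231/2, 111]
after L2 α=0: [25/2, 231/2, 111]
after L3 α=1/4: [255/8, 935/8, 473/4]
after L4 α=1/2: [1375/16, 943/16, 869/8]
= [86, 59, 109]


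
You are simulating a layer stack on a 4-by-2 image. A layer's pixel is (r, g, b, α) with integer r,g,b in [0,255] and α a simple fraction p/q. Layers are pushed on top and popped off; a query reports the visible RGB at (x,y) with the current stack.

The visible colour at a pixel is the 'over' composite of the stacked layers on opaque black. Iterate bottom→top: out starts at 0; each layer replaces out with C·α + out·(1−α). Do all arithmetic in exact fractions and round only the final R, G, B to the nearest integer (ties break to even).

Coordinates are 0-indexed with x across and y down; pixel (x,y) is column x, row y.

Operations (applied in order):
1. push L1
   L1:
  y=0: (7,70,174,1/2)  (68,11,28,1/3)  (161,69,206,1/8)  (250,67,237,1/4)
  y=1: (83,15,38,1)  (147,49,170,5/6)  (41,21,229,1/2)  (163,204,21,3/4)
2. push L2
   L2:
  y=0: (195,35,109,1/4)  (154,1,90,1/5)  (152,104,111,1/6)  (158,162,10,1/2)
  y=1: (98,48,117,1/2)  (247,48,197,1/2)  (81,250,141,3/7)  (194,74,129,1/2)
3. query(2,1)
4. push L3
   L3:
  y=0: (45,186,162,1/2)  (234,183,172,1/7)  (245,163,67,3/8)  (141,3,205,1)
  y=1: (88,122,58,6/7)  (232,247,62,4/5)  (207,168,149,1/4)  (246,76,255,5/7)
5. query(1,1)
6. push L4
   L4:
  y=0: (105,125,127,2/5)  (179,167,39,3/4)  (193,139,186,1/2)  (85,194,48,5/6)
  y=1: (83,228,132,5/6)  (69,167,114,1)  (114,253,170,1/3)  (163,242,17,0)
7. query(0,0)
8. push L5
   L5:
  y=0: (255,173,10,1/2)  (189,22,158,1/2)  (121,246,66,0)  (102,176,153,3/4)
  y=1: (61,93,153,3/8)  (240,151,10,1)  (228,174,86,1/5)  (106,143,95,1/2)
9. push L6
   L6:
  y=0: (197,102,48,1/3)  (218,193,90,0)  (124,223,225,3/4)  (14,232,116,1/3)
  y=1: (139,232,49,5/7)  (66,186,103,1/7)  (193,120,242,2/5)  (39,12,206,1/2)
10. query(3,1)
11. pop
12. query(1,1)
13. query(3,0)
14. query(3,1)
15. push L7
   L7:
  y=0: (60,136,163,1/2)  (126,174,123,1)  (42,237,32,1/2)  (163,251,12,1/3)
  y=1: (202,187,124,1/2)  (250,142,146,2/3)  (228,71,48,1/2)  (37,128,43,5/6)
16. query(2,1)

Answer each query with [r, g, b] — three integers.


query (2,1) [L1,L2] — begin 0,0,0
after L1 α=1/2: [41/2, 21/2, 229/2]
after L2 α=3/7: [325/7, 792/7, 881/7]
→ [46, 113, 126]

query (1,1) [L1,L2,L3] — begin 0,0,0
+L1 (α=5/6) → [245/2, 245/6, 425/3]
+L2 (α=1/2) → [739/4, 533/12, 508/3]
+L3 (α=4/5) → [4451/20, 12389/60, 1252/15]
= [223, 206, 83]

(0,0) stack=L1,L2,L3,L4; from [0,0,0]:
after L1 α=1/2: [7/2, 35, 87]
after L2 α=1/4: [411/8, 35, 185/2]
after L3 α=1/2: [771/16, 221/2, 509/4]
after L4 α=2/5: [5673/80, 1163/10, 2543/20]
rounded: [71, 116, 127]

(3,1) stack=L1,L2,L3,L4,L5,L6; from [0,0,0]:
+L1 (α=3/4) → [489/4, 153, 63/4]
+L2 (α=1/2) → [1265/8, 227/2, 579/8]
+L3 (α=5/7) → [6185/28, 607/7, 5679/28]
+L4 (α=0) → [6185/28, 607/7, 5679/28]
+L5 (α=1/2) → [9153/56, 804/7, 8339/56]
+L6 (α=1/2) → [11337/112, 444/7, 19875/112]
→ [101, 63, 177]

(1,1) stack=L1,L2,L3,L4,L5; from [0,0,0]:
after L1 α=5/6: [245/2, 245/6, 425/3]
after L2 α=1/2: [739/4, 533/12, 508/3]
after L3 α=4/5: [4451/20, 12389/60, 1252/15]
after L4 α=1: [69, 167, 114]
after L5 α=1: [240, 151, 10]
rounded: [240, 151, 10]

query (3,0) [L1,L2,L3,L4,L5] — begin 0,0,0
L1 α=1/4: [125/2, 67/4, 237/4]
L2 α=1/2: [441/4, 715/8, 277/8]
L3 α=1: [141, 3, 205]
L4 α=5/6: [283/3, 973/6, 445/6]
L5 α=3/4: [1201/12, 4141/24, 3199/24]
= [100, 173, 133]

at x=3,y=1 over L1,L2,L3,L4,L5:
L1 α=3/4: [489/4, 153, 63/4]
L2 α=1/2: [1265/8, 227/2, 579/8]
L3 α=5/7: [6185/28, 607/7, 5679/28]
L4 α=0: [6185/28, 607/7, 5679/28]
L5 α=1/2: [9153/56, 804/7, 8339/56]
= [163, 115, 149]

(2,1) stack=L1,L2,L3,L4,L5,L7; from [0,0,0]:
after L1 α=1/2: [41/2, 21/2, 229/2]
after L2 α=3/7: [325/7, 792/7, 881/7]
after L3 α=1/4: [606/7, 888/7, 1843/14]
after L4 α=1/3: [670/7, 3547/21, 1011/7]
after L5 α=1/5: [4276/35, 17842/105, 4646/35]
after L7 α=1/2: [6128/35, 25297/210, 3163/35]
rounded: [175, 120, 90]


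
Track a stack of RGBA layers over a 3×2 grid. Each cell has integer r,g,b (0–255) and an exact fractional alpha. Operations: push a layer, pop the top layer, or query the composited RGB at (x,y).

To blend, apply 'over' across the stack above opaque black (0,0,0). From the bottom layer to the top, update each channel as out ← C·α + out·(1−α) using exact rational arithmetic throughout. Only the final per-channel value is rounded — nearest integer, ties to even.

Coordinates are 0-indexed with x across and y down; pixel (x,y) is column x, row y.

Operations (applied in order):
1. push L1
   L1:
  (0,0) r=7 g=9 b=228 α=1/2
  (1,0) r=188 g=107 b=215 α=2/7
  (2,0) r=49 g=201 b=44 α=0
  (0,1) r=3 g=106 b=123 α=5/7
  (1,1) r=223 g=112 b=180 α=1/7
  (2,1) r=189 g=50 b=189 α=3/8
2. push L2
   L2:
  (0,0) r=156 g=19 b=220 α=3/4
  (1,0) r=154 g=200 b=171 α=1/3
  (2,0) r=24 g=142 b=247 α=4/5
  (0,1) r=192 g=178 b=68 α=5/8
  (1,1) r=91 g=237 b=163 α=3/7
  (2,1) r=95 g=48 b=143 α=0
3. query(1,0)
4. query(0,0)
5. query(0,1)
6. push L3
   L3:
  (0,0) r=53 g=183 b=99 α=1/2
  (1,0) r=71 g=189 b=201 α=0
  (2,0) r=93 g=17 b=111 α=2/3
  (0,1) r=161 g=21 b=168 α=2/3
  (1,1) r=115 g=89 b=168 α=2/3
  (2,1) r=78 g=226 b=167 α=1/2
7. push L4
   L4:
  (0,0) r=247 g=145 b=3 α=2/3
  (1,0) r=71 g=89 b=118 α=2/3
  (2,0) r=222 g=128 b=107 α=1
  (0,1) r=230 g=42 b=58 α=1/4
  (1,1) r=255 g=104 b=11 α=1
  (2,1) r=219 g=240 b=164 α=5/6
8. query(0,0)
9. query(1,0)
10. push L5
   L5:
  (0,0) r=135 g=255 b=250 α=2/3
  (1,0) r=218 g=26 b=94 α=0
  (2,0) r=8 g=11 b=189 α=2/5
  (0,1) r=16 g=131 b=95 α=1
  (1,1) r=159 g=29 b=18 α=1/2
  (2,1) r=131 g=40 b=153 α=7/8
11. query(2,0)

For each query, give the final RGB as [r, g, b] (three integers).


(1,0) stack=L1,L2; from [0,0,0]:
L1 α=2/7: [376/7, 214/7, 430/7]
L2 α=1/3: [610/7, 1828/21, 2057/21]
= [87, 87, 98]

at x=0,y=0 over L1,L2:
L1 α=1/2: [7/2, 9/2, 114]
L2 α=3/4: [943/8, 123/8, 387/2]
= [118, 15, 194]

(0,1) stack=L1,L2; from [0,0,0]:
+L1 (α=5/7) → [15/7, 530/7, 615/7]
+L2 (α=5/8) → [6765/56, 1955/14, 4225/56]
= [121, 140, 75]

(0,0) stack=L1,L2,L3,L4; from [0,0,0]:
after L1 α=1/2: [7/2, 9/2, 114]
after L2 α=3/4: [943/8, 123/8, 387/2]
after L3 α=1/2: [1367/16, 1587/16, 585/4]
after L4 α=2/3: [9271/48, 6227/48, 203/4]
= [193, 130, 51]

at x=1,y=0 over L1,L2,L3,L4:
after L1 α=2/7: [376/7, 214/7, 430/7]
after L2 α=1/3: [610/7, 1828/21, 2057/21]
after L3 α=0: [610/7, 1828/21, 2057/21]
after L4 α=2/3: [1604/21, 5566/63, 7013/63]
= [76, 88, 111]

(2,0) stack=L1,L2,L3,L4,L5; from [0,0,0]:
+L1 (α=0) → [0, 0, 0]
+L2 (α=4/5) → [96/5, 568/5, 988/5]
+L3 (α=2/3) → [342/5, 246/5, 2098/15]
+L4 (α=1) → [222, 128, 107]
+L5 (α=2/5) → [682/5, 406/5, 699/5]
= [136, 81, 140]


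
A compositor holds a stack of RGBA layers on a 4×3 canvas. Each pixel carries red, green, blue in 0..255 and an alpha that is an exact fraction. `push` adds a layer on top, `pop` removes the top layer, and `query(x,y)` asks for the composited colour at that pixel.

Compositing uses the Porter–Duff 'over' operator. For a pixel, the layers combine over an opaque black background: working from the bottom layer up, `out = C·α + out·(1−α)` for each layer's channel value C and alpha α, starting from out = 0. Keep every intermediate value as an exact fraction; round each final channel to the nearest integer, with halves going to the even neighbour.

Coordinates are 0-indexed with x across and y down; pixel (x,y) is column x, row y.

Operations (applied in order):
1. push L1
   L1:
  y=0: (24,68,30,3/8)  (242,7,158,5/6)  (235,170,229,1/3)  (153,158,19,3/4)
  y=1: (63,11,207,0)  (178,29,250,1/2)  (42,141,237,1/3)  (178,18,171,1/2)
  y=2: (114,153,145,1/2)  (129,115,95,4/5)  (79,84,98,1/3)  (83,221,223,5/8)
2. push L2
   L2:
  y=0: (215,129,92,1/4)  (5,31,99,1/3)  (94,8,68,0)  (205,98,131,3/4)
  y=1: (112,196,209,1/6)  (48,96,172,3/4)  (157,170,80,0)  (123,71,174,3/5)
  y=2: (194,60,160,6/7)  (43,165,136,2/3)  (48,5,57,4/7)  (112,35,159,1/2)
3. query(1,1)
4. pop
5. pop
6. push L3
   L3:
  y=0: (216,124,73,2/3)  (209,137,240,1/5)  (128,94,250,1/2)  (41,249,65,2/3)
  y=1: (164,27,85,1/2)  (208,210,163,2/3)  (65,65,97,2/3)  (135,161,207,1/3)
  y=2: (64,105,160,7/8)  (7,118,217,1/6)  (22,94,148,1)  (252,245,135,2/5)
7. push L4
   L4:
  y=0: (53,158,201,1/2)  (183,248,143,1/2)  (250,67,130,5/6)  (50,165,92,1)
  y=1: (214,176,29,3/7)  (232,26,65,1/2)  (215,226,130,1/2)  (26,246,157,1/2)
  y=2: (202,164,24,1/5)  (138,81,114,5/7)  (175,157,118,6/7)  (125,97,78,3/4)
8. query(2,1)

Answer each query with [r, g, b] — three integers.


(1,1) stack=L1,L2; from [0,0,0]:
after L1 α=1/2: [89, 29/2, 125]
after L2 α=3/4: [233/4, 605/8, 641/4]
→ [58, 76, 160]

query (2,1) [L3,L4] — begin 0,0,0
L3 α=2/3: [130/3, 130/3, 194/3]
L4 α=1/2: [775/6, 404/3, 292/3]
= [129, 135, 97]


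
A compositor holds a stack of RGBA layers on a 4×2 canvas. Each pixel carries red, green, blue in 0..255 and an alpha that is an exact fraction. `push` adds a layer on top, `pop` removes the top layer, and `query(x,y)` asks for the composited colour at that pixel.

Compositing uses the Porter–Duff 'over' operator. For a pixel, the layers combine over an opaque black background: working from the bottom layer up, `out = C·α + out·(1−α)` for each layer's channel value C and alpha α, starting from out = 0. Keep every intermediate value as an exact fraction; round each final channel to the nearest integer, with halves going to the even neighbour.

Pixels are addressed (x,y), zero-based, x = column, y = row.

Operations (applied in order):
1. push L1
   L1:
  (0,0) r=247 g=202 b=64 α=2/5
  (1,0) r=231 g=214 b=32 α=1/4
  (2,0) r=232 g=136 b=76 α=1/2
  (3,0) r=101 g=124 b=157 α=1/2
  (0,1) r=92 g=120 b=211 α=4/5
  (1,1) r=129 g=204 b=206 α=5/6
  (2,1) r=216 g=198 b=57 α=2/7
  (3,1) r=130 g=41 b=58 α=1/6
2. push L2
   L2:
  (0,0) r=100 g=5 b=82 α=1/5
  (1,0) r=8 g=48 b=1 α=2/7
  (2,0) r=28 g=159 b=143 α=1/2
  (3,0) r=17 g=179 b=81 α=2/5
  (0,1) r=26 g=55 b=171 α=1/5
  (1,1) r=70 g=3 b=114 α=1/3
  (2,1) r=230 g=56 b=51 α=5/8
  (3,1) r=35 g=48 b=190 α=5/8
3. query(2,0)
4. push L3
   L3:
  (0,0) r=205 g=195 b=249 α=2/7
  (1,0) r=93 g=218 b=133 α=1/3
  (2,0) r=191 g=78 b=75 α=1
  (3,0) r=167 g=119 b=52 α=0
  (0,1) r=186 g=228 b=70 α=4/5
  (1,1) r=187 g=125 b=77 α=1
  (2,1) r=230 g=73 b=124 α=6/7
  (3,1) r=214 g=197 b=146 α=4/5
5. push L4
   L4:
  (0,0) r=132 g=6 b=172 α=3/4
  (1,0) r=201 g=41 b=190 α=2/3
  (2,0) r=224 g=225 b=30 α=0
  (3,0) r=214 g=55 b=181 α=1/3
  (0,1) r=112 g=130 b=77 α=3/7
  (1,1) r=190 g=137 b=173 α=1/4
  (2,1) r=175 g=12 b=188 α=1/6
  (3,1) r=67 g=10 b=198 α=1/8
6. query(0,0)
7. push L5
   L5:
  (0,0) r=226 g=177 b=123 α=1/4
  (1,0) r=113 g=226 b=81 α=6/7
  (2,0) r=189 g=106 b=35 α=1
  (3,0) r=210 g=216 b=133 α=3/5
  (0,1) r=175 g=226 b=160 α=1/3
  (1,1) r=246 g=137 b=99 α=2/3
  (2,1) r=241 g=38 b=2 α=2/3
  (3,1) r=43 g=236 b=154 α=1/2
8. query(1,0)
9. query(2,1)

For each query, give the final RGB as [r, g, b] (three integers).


(2,0) stack=L1,L2; from [0,0,0]:
L1 α=1/2: [116, 68, 38]
L2 α=1/2: [72, 227/2, 181/2]
→ [72, 114, 90]

(0,0) stack=L1,L2,L3,L4; from [0,0,0]:
L1 α=2/5: [494/5, 404/5, 128/5]
L2 α=1/5: [2476/25, 1641/25, 922/25]
L3 α=2/7: [4526/35, 513/5, 3412/35]
L4 α=3/4: [9193/70, 603/20, 5368/35]
rounded: [131, 30, 153]

(1,0) stack=L1,L2,L3,L4,L5; from [0,0,0]:
L1 α=1/4: [231/4, 107/2, 8]
L2 α=2/7: [1219/28, 727/14, 6]
L3 α=1/3: [2521/42, 751/7, 145/3]
L4 α=2/3: [19405/126, 1325/21, 1285/9]
L5 α=6/7: [104833/882, 29801/147, 5659/63]
= [119, 203, 90]

query (2,1) [L1,L2,L3,L4,L5] — begin 0,0,0
+L1 (α=2/7) → [432/7, 396/7, 114/7]
+L2 (α=5/8) → [4673/28, 787/14, 2127/56]
+L3 (α=6/7) → [43313/196, 6919/98, 43791/392]
+L4 (α=1/6) → [250865/1176, 35771/588, 292651/2352]
+L5 (α=2/3) → [817697/3528, 80459/1764, 302059/7056]
→ [232, 46, 43]


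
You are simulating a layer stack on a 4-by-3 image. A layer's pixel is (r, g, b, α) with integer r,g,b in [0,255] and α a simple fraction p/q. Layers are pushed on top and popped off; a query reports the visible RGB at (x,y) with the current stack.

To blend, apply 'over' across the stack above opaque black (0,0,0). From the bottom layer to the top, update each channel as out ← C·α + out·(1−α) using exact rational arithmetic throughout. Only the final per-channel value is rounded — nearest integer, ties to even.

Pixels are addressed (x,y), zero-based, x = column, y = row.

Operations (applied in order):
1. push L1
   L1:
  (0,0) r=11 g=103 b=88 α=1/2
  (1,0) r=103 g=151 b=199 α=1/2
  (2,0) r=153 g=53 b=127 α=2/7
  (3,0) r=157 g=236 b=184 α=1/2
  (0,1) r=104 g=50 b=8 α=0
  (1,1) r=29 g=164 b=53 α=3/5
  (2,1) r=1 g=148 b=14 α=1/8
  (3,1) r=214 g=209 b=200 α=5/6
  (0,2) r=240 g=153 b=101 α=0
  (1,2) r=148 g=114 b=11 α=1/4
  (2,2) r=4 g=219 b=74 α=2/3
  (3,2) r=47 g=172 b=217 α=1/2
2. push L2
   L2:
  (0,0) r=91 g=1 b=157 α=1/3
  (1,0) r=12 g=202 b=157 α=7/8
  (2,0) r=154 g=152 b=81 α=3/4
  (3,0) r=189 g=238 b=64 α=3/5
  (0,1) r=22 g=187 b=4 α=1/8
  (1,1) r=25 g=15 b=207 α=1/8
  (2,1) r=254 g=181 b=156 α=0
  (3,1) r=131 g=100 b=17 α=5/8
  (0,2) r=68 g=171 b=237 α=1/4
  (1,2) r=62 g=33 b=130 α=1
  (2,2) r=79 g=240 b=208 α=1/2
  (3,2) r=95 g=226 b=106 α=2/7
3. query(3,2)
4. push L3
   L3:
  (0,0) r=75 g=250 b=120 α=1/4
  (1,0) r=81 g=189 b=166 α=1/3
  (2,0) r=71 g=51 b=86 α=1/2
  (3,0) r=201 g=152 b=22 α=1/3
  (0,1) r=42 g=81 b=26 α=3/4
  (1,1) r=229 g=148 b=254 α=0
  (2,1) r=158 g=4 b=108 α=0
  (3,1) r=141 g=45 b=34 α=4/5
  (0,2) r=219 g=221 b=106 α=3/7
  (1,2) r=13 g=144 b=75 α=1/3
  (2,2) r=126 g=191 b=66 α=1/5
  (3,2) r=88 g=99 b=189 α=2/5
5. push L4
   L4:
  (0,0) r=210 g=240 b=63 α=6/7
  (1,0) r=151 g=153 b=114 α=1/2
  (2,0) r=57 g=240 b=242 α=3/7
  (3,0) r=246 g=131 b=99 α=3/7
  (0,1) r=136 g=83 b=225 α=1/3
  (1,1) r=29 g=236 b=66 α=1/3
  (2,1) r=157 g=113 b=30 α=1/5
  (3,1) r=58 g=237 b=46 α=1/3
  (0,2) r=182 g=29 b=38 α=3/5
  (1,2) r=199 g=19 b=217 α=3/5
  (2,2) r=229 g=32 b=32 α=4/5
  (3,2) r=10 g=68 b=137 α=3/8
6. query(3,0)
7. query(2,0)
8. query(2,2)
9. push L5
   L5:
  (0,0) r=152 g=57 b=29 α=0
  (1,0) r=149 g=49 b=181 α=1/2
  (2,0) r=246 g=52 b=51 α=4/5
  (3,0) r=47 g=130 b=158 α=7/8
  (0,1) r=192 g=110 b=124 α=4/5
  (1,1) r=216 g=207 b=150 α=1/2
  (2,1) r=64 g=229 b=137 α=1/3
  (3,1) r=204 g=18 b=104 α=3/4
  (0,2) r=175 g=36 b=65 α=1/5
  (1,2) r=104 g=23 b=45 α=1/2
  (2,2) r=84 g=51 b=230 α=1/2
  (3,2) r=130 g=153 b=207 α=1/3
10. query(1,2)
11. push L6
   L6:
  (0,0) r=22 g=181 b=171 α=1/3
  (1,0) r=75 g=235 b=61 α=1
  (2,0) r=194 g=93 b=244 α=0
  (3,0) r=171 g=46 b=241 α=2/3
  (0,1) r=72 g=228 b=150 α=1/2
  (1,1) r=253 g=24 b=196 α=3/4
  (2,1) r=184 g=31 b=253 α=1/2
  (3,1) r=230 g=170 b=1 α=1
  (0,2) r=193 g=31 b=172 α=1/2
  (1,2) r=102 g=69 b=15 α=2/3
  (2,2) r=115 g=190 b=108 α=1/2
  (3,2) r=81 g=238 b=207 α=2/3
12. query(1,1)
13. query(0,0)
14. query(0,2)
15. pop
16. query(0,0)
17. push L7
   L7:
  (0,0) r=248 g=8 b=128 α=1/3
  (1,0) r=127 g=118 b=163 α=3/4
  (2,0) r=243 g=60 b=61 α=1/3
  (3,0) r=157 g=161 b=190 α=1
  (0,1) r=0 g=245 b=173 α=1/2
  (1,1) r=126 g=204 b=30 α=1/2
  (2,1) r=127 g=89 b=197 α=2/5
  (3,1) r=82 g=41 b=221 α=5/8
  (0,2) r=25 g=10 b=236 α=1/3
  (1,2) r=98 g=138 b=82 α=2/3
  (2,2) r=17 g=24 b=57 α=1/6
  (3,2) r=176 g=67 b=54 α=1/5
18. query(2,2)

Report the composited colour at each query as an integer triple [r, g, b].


query (3,2) [L1,L2] — begin 0,0,0
+L1 (α=1/2) → [47/2, 86, 217/2]
+L2 (α=2/7) → [615/14, 126, 1509/14]
= [44, 126, 108]

at x=3,y=0 over L1,L2,L3,L4:
+L1 (α=1/2) → [157/2, 118, 92]
+L2 (α=3/5) → [724/5, 190, 376/5]
+L3 (α=1/3) → [2453/15, 532/3, 862/15]
+L4 (α=3/7) → [20882/105, 3307/21, 1129/15]
rounded: [199, 157, 75]

at x=2,y=0 over L1,L2,L3,L4:
L1 α=2/7: [306/7, 106/7, 254/7]
L2 α=3/4: [885/7, 1649/14, 1955/28]
L3 α=1/2: [691/7, 2363/28, 4363/56]
L4 α=3/7: [3961/49, 7403/49, 14527/98]
→ [81, 151, 148]

query (2,2) [L1,L2,L3,L4] — begin 0,0,0
+L1 (α=2/3) → [8/3, 146, 148/3]
+L2 (α=1/2) → [245/6, 193, 386/3]
+L3 (α=1/5) → [868/15, 963/5, 1742/15]
+L4 (α=4/5) → [14608/75, 1603/25, 3662/75]
= [195, 64, 49]

at x=1,y=2 over L1,L2,L3,L4,L5:
after L1 α=1/4: [37, 57/2, 11/4]
after L2 α=1: [62, 33, 130]
after L3 α=1/3: [137/3, 70, 335/3]
after L4 α=3/5: [413/3, 197/5, 2623/15]
after L5 α=1/2: [725/6, 156/5, 1649/15]
rounded: [121, 31, 110]

query (1,1) [L1,L2,L3,L4,L5,L6] — begin 0,0,0
L1 α=3/5: [87/5, 492/5, 159/5]
L2 α=1/8: [367/20, 3519/40, 537/10]
L3 α=0: [367/20, 3519/40, 537/10]
L4 α=1/3: [219/10, 8239/60, 289/5]
L5 α=1/2: [2379/20, 20659/120, 1039/10]
L6 α=3/4: [17559/80, 29299/480, 6919/40]
rounded: [219, 61, 173]

query (0,0) [L1,L2,L3,L4,L5,L6] — begin 0,0,0
+L1 (α=1/2) → [11/2, 103/2, 44]
+L2 (α=1/3) → [34, 104/3, 245/3]
+L3 (α=1/4) → [177/4, 177/2, 365/4]
+L4 (α=6/7) → [5217/28, 3057/14, 1877/28]
+L5 (α=0) → [5217/28, 3057/14, 1877/28]
+L6 (α=1/3) → [5525/42, 4324/21, 4271/42]
rounded: [132, 206, 102]

at x=0,y=2 over L1,L2,L3,L4,L5,L6:
L1 α=0: [0, 0, 0]
L2 α=1/4: [17, 171/4, 237/4]
L3 α=3/7: [725/7, 834/7, 555/7]
L4 α=3/5: [5272/35, 2277/35, 1908/35]
L5 α=1/5: [27213/175, 10368/175, 9907/175]
L6 α=1/2: [30494/175, 15793/350, 40007/350]
→ [174, 45, 114]

query (0,0) [L1,L2,L3,L4,L5] — begin 0,0,0
L1 α=1/2: [11/2, 103/2, 44]
L2 α=1/3: [34, 104/3, 245/3]
L3 α=1/4: [177/4, 177/2, 365/4]
L4 α=6/7: [5217/28, 3057/14, 1877/28]
L5 α=0: [5217/28, 3057/14, 1877/28]
= [186, 218, 67]

at x=2,y=2 over L1,L2,L3,L4,L5,L7:
+L1 (α=2/3) → [8/3, 146, 148/3]
+L2 (α=1/2) → [245/6, 193, 386/3]
+L3 (α=1/5) → [868/15, 963/5, 1742/15]
+L4 (α=4/5) → [14608/75, 1603/25, 3662/75]
+L5 (α=1/2) → [10454/75, 1439/25, 10456/75]
+L7 (α=1/6) → [10709/90, 1559/30, 11311/90]
→ [119, 52, 126]
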